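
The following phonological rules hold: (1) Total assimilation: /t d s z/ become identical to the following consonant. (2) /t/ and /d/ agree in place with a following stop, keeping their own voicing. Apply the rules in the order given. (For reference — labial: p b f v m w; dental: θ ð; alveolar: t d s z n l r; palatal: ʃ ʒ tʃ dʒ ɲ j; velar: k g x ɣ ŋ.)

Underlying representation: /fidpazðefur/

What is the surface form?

[fippaððefur]

Rule 1: /d/ before /p/ → [p] (total assimilation)
Rule 1: /z/ before /ð/ → [ð] (total assimilation)
After rule 1: fippaððefur
Rule 2: no segment meets the rule's conditions; no change.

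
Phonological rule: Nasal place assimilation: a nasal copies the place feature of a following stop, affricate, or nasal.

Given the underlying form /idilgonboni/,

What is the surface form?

[idilgomboni]

/n/ before /b/ (labial) → [m]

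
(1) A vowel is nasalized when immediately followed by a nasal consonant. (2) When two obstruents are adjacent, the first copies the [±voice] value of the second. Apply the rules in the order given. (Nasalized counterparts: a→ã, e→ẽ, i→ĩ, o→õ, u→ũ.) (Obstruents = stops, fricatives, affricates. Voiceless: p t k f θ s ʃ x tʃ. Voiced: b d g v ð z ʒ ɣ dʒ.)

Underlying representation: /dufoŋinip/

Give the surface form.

Rule 1: /o/ before nasal /ŋ/ → [õ]
Rule 1: /i/ before nasal /n/ → [ĩ]
After rule 1: dufõŋĩnip
Rule 2: no segment meets the rule's conditions; no change.

[dufõŋĩnip]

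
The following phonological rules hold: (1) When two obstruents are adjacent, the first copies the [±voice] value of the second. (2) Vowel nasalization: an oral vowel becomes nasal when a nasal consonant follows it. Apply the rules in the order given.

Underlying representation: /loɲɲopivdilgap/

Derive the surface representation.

[lõɲɲopivdilgap]

Rule 1: no segment meets the rule's conditions; no change.
After rule 1: loɲɲopivdilgap
Rule 2: /o/ before nasal /ɲ/ → [õ]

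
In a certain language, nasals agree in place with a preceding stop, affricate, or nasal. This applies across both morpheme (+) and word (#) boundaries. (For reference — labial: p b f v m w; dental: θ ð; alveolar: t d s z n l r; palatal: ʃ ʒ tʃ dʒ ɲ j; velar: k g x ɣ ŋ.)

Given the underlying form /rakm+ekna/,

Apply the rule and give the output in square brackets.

[rakŋ+ekŋa]

/m/ after /k/ (velar) → [ŋ]
/n/ after /k/ (velar) → [ŋ]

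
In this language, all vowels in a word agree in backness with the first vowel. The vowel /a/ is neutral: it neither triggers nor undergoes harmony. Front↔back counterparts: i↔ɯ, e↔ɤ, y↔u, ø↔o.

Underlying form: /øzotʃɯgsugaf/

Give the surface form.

[øzøtʃigsygaf]

/o/ harmonizes with /ø/ ([-back]) → [ø]
/ɯ/ harmonizes with /ø/ ([-back]) → [i]
/u/ harmonizes with /ø/ ([-back]) → [y]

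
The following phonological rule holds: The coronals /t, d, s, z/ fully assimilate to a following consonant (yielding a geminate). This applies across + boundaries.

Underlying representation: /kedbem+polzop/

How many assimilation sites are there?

/d/ before /b/ → [b] (total assimilation)
1 segment changes.

1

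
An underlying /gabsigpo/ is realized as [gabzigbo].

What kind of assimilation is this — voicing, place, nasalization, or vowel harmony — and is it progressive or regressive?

voicing assimilation, progressive

/s/→[z] /p/→[b].
Each target copies a feature from the preceding segment, so the direction is progressive.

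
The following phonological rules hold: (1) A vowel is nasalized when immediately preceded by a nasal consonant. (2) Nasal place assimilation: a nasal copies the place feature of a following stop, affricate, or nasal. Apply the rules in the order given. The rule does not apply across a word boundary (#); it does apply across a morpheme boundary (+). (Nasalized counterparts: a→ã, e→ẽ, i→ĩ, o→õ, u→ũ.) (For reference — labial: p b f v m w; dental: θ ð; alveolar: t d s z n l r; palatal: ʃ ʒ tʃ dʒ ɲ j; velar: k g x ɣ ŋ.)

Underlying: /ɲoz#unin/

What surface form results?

[ɲõz#unĩn]

Rule 1: /o/ after nasal /ɲ/ → [õ]
Rule 1: /i/ after nasal /n/ → [ĩ]
After rule 1: ɲõz#unĩn
Rule 2: no segment meets the rule's conditions; no change.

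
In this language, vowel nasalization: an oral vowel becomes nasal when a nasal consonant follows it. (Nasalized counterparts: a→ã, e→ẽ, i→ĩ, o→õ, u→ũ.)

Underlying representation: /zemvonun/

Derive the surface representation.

/e/ before nasal /m/ → [ẽ]
/o/ before nasal /n/ → [õ]
/u/ before nasal /n/ → [ũ]

[zẽmvõnũn]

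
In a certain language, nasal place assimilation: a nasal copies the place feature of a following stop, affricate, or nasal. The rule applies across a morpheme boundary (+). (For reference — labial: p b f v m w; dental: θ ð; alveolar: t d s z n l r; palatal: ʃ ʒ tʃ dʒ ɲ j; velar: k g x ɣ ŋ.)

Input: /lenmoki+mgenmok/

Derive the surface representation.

/n/ before /m/ (labial) → [m]
/m/ before /g/ (velar) → [ŋ]
/n/ before /m/ (labial) → [m]

[lemmoki+ŋgemmok]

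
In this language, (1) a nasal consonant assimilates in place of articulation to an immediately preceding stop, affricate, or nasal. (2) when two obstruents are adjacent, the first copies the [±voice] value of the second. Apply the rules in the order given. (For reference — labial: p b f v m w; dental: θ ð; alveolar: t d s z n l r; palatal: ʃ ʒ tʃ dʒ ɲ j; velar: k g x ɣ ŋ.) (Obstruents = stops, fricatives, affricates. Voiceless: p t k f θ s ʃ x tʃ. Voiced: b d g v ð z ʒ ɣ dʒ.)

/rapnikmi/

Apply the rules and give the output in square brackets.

Rule 1: /n/ after /p/ (labial) → [m]
Rule 1: /m/ after /k/ (velar) → [ŋ]
After rule 1: rapmikŋi
Rule 2: no segment meets the rule's conditions; no change.

[rapmikŋi]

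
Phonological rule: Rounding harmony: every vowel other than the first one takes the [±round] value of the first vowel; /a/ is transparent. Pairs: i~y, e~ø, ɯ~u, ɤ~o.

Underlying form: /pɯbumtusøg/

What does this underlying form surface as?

[pɯbɯmtɯseg]

/u/ harmonizes with /ɯ/ ([-round]) → [ɯ]
/u/ harmonizes with /ɯ/ ([-round]) → [ɯ]
/ø/ harmonizes with /ɯ/ ([-round]) → [e]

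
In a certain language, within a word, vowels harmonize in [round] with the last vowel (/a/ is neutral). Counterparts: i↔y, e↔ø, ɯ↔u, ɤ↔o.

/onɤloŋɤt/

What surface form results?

[ɤnɤlɤŋɤt]

/o/ harmonizes with /ɤ/ ([-round]) → [ɤ]
/o/ harmonizes with /ɤ/ ([-round]) → [ɤ]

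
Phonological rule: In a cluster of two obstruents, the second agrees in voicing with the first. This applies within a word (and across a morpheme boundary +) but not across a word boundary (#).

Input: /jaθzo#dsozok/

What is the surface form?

[jaθso#dzozok]

/z/ after /θ/ (voiceless) → [s]
/s/ after /d/ (voiced) → [z]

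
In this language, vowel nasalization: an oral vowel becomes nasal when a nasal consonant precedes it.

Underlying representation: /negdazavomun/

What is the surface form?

/e/ after nasal /n/ → [ẽ]
/u/ after nasal /m/ → [ũ]

[nẽgdazavomũn]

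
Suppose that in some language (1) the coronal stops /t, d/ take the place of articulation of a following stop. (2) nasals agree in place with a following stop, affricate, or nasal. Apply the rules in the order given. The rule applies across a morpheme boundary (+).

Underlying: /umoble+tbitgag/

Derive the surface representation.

[umoble+pbikgag]

Rule 1: /t/ before /b/ (labial) → [p]
Rule 1: /t/ before /g/ (velar) → [k]
After rule 1: umoble+pbikgag
Rule 2: no segment meets the rule's conditions; no change.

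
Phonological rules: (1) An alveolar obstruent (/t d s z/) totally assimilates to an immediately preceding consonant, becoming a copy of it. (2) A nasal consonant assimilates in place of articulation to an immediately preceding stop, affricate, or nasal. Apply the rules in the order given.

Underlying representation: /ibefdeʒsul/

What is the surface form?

Rule 1: /d/ after /f/ → [f] (total assimilation)
Rule 1: /s/ after /ʒ/ → [ʒ] (total assimilation)
After rule 1: ibeffeʒʒul
Rule 2: no segment meets the rule's conditions; no change.

[ibeffeʒʒul]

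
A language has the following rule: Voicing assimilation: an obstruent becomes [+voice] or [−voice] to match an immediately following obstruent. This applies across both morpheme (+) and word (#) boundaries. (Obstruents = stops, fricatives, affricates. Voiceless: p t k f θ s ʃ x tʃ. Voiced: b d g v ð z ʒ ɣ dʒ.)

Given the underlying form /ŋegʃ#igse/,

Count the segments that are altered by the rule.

/g/ before /ʃ/ (voiceless) → [k]
/g/ before /s/ (voiceless) → [k]
2 segments change.

2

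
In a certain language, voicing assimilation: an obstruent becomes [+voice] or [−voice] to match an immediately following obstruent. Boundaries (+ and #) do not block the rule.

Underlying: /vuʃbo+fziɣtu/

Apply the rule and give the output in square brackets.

/ʃ/ before /b/ (voiced) → [ʒ]
/f/ before /z/ (voiced) → [v]
/ɣ/ before /t/ (voiceless) → [x]

[vuʒbo+vzixtu]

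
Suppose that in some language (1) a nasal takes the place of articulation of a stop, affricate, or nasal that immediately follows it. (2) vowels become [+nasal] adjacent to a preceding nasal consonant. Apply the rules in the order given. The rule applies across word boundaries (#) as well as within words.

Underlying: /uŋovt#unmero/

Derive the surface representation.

Rule 1: /n/ before /m/ (labial) → [m]
After rule 1: uŋovt#ummero
Rule 2: /o/ after nasal /ŋ/ → [õ]
Rule 2: /e/ after nasal /m/ → [ẽ]

[uŋõvt#ummẽro]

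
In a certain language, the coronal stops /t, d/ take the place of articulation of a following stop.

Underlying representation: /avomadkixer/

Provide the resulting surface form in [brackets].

/d/ before /k/ (velar) → [g]

[avomagkixer]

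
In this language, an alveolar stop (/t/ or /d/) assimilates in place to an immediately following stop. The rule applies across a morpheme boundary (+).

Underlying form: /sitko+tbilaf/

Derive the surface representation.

[sikko+pbilaf]

/t/ before /k/ (velar) → [k]
/t/ before /b/ (labial) → [p]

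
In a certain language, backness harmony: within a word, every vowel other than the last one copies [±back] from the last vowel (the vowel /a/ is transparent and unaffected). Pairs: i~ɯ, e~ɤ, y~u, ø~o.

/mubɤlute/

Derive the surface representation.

[mybelyte]

/u/ harmonizes with /e/ ([-back]) → [y]
/ɤ/ harmonizes with /e/ ([-back]) → [e]
/u/ harmonizes with /e/ ([-back]) → [y]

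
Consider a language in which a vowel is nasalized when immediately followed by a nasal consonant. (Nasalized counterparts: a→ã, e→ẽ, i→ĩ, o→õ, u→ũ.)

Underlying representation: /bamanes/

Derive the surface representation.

/a/ before nasal /m/ → [ã]
/a/ before nasal /n/ → [ã]

[bãmãnes]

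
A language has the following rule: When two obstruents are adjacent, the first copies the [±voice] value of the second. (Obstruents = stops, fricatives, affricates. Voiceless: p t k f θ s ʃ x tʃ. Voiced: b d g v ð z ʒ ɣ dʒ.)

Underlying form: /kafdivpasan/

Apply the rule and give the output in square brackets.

[kavdifpasan]

/f/ before /d/ (voiced) → [v]
/v/ before /p/ (voiceless) → [f]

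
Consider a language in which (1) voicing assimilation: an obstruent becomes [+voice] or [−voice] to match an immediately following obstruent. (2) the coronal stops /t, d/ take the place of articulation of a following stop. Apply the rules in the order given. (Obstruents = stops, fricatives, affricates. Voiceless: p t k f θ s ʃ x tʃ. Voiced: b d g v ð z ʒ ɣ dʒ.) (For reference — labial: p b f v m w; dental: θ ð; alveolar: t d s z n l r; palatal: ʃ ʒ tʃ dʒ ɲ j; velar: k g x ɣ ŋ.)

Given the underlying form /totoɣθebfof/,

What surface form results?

Rule 1: /ɣ/ before /θ/ (voiceless) → [x]
Rule 1: /b/ before /f/ (voiceless) → [p]
After rule 1: totoxθepfof
Rule 2: no segment meets the rule's conditions; no change.

[totoxθepfof]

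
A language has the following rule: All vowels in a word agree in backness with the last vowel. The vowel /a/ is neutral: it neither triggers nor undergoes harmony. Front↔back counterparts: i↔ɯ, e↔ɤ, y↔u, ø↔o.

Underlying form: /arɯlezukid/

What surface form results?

/ɯ/ harmonizes with /i/ ([-back]) → [i]
/u/ harmonizes with /i/ ([-back]) → [y]

[arilezykid]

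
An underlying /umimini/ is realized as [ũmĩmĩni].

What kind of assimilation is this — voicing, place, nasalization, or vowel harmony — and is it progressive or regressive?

/u/→[ũ] /i/→[ĩ] /i/→[ĩ].
Each target copies a feature from the following segment, so the direction is regressive.

nasalization, regressive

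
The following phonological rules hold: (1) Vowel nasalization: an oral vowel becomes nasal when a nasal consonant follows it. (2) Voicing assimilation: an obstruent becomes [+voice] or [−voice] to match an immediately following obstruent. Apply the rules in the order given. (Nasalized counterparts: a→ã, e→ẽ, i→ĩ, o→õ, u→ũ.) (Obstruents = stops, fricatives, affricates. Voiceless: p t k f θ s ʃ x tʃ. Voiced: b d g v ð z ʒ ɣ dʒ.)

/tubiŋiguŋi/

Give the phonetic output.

Rule 1: /i/ before nasal /ŋ/ → [ĩ]
Rule 1: /u/ before nasal /ŋ/ → [ũ]
After rule 1: tubĩŋigũŋi
Rule 2: no segment meets the rule's conditions; no change.

[tubĩŋigũŋi]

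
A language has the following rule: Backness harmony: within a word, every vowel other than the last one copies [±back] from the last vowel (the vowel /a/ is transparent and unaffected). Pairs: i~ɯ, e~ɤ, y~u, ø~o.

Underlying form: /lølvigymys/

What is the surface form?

[lølvigymys]

no segment meets the rule's conditions; no change.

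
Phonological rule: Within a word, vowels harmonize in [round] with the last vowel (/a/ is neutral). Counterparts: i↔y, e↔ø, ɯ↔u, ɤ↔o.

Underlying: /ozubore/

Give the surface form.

[ɤzɯbɤre]

/o/ harmonizes with /e/ ([-round]) → [ɤ]
/u/ harmonizes with /e/ ([-round]) → [ɯ]
/o/ harmonizes with /e/ ([-round]) → [ɤ]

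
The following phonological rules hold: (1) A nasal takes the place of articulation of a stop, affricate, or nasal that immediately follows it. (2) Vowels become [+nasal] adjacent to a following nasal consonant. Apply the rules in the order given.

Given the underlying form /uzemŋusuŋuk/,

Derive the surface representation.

[uzẽŋŋusũŋuk]

Rule 1: /m/ before /ŋ/ (velar) → [ŋ]
After rule 1: uzeŋŋusuŋuk
Rule 2: /e/ before nasal /ŋ/ → [ẽ]
Rule 2: /u/ before nasal /ŋ/ → [ũ]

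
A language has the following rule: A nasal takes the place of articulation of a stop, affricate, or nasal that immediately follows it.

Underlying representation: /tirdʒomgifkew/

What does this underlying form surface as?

/m/ before /g/ (velar) → [ŋ]

[tirdʒoŋgifkew]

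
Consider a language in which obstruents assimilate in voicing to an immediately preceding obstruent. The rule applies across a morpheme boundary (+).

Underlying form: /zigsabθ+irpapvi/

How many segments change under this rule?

/s/ after /g/ (voiced) → [z]
/θ/ after /b/ (voiced) → [ð]
/v/ after /p/ (voiceless) → [f]
3 segments change.

3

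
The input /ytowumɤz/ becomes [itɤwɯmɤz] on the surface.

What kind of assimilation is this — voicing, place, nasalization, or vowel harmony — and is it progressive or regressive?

/y/→[i] /o/→[ɤ] /u/→[ɯ].
Vowels agree with the last vowel, so the harmony is regressive.

vowel harmony, regressive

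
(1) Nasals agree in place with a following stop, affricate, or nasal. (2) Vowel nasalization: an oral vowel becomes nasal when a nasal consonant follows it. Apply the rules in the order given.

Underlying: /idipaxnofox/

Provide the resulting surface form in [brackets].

Rule 1: no segment meets the rule's conditions; no change.
After rule 1: idipaxnofox
Rule 2: no segment meets the rule's conditions; no change.

[idipaxnofox]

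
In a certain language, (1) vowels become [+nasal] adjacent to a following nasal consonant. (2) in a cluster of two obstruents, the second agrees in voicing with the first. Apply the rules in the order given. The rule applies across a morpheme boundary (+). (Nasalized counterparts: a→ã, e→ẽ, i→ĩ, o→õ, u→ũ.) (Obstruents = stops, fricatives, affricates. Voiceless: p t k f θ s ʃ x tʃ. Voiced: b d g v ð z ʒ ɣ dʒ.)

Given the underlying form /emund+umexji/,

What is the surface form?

[ẽmũnd+ũmexji]

Rule 1: /e/ before nasal /m/ → [ẽ]
Rule 1: /u/ before nasal /n/ → [ũ]
Rule 1: /u/ before nasal /m/ → [ũ]
After rule 1: ẽmũnd+ũmexji
Rule 2: no segment meets the rule's conditions; no change.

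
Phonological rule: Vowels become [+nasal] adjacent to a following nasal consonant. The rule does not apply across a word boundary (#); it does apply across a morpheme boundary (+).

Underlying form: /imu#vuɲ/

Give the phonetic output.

/i/ before nasal /m/ → [ĩ]
/u/ before nasal /ɲ/ → [ũ]

[ĩmu#vũɲ]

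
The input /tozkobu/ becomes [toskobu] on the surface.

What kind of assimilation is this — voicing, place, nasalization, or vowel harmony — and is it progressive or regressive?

/z/→[s].
Each target copies a feature from the following segment, so the direction is regressive.

voicing assimilation, regressive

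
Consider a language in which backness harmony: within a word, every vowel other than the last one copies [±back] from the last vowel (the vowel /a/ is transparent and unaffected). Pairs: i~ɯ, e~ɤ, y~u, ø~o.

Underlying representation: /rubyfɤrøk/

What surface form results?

[rybyferøk]

/u/ harmonizes with /ø/ ([-back]) → [y]
/ɤ/ harmonizes with /ø/ ([-back]) → [e]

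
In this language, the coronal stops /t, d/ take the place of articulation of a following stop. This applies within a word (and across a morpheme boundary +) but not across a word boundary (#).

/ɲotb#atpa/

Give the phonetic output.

/t/ before /b/ (labial) → [p]
/t/ before /p/ (labial) → [p]

[ɲopb#appa]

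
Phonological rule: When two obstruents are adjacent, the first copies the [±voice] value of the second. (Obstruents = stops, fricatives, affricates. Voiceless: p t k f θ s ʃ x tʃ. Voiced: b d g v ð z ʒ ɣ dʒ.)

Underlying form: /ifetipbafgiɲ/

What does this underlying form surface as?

[ifetibbavgiɲ]

/p/ before /b/ (voiced) → [b]
/f/ before /g/ (voiced) → [v]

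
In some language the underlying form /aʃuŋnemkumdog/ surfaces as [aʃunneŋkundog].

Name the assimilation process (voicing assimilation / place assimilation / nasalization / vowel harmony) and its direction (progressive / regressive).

place assimilation, regressive

/ŋ/→[n] /m/→[ŋ] /m/→[n].
Each target copies a feature from the following segment, so the direction is regressive.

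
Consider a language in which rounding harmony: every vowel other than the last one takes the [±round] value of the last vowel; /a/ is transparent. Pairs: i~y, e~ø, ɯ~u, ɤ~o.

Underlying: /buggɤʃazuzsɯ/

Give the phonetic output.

/u/ harmonizes with /ɯ/ ([-round]) → [ɯ]
/u/ harmonizes with /ɯ/ ([-round]) → [ɯ]

[bɯggɤʃazɯzsɯ]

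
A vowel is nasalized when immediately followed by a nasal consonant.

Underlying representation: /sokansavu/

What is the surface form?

/a/ before nasal /n/ → [ã]

[sokãnsavu]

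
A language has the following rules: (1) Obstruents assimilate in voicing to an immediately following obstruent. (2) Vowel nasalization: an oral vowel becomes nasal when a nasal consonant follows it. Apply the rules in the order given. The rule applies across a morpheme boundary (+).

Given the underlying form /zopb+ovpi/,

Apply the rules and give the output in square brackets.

[zobb+ofpi]

Rule 1: /p/ before /b/ (voiced) → [b]
Rule 1: /v/ before /p/ (voiceless) → [f]
After rule 1: zobb+ofpi
Rule 2: no segment meets the rule's conditions; no change.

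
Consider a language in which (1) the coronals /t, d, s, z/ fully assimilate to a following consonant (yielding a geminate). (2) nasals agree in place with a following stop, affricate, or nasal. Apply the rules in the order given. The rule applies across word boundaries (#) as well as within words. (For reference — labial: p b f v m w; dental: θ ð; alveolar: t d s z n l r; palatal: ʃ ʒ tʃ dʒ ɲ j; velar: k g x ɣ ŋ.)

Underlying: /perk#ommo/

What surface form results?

[perk#ommo]

Rule 1: no segment meets the rule's conditions; no change.
After rule 1: perk#ommo
Rule 2: no segment meets the rule's conditions; no change.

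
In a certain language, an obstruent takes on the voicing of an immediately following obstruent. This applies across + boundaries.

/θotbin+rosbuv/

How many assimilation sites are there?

2

/t/ before /b/ (voiced) → [d]
/s/ before /b/ (voiced) → [z]
2 segments change.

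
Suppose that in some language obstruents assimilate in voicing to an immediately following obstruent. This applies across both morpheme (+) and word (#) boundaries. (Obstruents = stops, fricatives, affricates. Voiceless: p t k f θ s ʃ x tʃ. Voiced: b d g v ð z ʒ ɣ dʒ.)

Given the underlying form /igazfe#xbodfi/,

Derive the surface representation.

/z/ before /f/ (voiceless) → [s]
/x/ before /b/ (voiced) → [ɣ]
/d/ before /f/ (voiceless) → [t]

[igasfe#ɣbotfi]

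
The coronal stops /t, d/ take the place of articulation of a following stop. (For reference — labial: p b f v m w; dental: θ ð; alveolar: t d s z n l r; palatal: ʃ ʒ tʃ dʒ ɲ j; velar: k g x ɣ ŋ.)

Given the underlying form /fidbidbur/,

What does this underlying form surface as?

/d/ before /b/ (labial) → [b]
/d/ before /b/ (labial) → [b]

[fibbibbur]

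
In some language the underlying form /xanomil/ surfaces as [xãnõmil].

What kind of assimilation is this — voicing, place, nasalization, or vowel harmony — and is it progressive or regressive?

nasalization, regressive

/a/→[ã] /o/→[õ].
Each target copies a feature from the following segment, so the direction is regressive.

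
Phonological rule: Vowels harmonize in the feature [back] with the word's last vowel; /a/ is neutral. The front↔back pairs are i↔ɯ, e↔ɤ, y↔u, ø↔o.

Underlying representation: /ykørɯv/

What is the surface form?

/y/ harmonizes with /ɯ/ ([+back]) → [u]
/ø/ harmonizes with /ɯ/ ([+back]) → [o]

[ukorɯv]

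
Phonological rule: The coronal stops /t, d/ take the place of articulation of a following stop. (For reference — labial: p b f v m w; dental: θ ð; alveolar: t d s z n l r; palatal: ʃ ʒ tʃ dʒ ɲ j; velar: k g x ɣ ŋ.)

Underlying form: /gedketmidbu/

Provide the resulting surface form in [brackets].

/d/ before /k/ (velar) → [g]
/d/ before /b/ (labial) → [b]

[gegketmibbu]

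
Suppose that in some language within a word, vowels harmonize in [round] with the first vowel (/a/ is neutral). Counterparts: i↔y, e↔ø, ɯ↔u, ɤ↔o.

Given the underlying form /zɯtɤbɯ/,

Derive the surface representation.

[zɯtɤbɯ]

no segment meets the rule's conditions; no change.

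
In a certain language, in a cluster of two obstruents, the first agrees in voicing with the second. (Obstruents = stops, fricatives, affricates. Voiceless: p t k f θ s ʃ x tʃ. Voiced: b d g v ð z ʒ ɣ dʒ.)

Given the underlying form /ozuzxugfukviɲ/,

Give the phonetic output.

/z/ before /x/ (voiceless) → [s]
/g/ before /f/ (voiceless) → [k]
/k/ before /v/ (voiced) → [g]

[ozusxukfugviɲ]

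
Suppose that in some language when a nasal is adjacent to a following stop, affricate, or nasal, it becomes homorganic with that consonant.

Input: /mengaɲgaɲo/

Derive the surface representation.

[meŋgaŋgaɲo]

/n/ before /g/ (velar) → [ŋ]
/ɲ/ before /g/ (velar) → [ŋ]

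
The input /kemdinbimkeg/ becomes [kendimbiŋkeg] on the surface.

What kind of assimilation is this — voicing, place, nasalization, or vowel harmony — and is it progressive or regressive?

place assimilation, regressive

/m/→[n] /n/→[m] /m/→[ŋ].
Each target copies a feature from the following segment, so the direction is regressive.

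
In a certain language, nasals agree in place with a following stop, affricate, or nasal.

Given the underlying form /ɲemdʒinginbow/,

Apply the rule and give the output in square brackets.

[ɲeɲdʒiŋgimbow]

/m/ before /dʒ/ (palatal) → [ɲ]
/n/ before /g/ (velar) → [ŋ]
/n/ before /b/ (labial) → [m]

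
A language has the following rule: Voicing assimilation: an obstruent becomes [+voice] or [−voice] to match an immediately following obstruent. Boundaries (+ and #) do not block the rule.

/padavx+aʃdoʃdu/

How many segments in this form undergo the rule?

/v/ before /x/ (voiceless) → [f]
/ʃ/ before /d/ (voiced) → [ʒ]
/ʃ/ before /d/ (voiced) → [ʒ]
3 segments change.

3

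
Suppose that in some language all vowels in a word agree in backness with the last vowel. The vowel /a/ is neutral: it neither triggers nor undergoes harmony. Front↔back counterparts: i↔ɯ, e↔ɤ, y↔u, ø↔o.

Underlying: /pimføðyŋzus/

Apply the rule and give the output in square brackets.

/i/ harmonizes with /u/ ([+back]) → [ɯ]
/ø/ harmonizes with /u/ ([+back]) → [o]
/y/ harmonizes with /u/ ([+back]) → [u]

[pɯmfoðuŋzus]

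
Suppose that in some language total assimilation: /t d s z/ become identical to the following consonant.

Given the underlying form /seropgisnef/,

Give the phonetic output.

/s/ before /n/ → [n] (total assimilation)

[seropginnef]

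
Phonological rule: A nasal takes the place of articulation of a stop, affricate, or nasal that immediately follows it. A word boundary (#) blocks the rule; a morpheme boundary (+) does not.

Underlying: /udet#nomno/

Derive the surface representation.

/m/ before /n/ (alveolar) → [n]

[udet#nonno]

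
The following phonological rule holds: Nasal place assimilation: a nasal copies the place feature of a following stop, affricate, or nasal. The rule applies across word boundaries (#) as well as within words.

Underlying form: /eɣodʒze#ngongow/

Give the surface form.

[eɣodʒze#ŋgoŋgow]

/n/ before /g/ (velar) → [ŋ]
/n/ before /g/ (velar) → [ŋ]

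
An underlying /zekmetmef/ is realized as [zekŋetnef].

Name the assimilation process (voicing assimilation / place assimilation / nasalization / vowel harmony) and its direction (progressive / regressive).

/m/→[ŋ] /m/→[n].
Each target copies a feature from the preceding segment, so the direction is progressive.

place assimilation, progressive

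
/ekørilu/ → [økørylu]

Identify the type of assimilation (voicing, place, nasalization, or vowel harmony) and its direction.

/e/→[ø] /i/→[y].
Vowels agree with the last vowel, so the harmony is regressive.

vowel harmony, regressive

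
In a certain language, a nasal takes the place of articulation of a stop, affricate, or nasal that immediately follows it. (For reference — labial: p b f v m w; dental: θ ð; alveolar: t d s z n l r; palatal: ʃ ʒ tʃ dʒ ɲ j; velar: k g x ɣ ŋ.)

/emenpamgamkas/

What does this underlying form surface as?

[emempaŋgaŋkas]

/n/ before /p/ (labial) → [m]
/m/ before /g/ (velar) → [ŋ]
/m/ before /k/ (velar) → [ŋ]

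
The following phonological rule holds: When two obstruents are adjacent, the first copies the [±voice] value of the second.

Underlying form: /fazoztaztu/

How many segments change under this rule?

2

/z/ before /t/ (voiceless) → [s]
/z/ before /t/ (voiceless) → [s]
2 segments change.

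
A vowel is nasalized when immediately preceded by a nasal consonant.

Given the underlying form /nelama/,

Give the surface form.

/e/ after nasal /n/ → [ẽ]
/a/ after nasal /m/ → [ã]

[nẽlamã]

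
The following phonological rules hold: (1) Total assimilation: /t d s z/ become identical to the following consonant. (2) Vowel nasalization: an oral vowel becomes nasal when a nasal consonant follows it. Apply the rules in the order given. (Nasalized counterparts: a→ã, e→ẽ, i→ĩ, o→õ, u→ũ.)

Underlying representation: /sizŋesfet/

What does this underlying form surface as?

Rule 1: /z/ before /ŋ/ → [ŋ] (total assimilation)
Rule 1: /s/ before /f/ → [f] (total assimilation)
After rule 1: siŋŋeffet
Rule 2: /i/ before nasal /ŋ/ → [ĩ]

[sĩŋŋeffet]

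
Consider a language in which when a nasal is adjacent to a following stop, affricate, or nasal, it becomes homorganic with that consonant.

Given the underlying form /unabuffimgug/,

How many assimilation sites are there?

1

/m/ before /g/ (velar) → [ŋ]
1 segment changes.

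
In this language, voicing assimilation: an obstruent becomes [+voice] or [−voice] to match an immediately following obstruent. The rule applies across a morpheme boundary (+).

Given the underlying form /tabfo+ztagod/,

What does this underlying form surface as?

[tapfo+stagod]

/b/ before /f/ (voiceless) → [p]
/z/ before /t/ (voiceless) → [s]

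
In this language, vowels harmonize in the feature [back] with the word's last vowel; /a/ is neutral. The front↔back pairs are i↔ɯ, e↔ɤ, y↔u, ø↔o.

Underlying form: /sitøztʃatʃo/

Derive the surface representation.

[sɯtoztʃatʃo]

/i/ harmonizes with /o/ ([+back]) → [ɯ]
/ø/ harmonizes with /o/ ([+back]) → [o]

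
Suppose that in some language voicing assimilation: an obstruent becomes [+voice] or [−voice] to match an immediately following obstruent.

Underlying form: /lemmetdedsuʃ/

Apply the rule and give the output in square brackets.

/t/ before /d/ (voiced) → [d]
/d/ before /s/ (voiceless) → [t]

[lemmeddetsuʃ]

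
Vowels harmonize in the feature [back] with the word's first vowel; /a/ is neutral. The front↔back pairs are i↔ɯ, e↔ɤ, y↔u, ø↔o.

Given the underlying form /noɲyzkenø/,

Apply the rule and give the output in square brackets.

[noɲuzkɤno]

/y/ harmonizes with /o/ ([+back]) → [u]
/e/ harmonizes with /o/ ([+back]) → [ɤ]
/ø/ harmonizes with /o/ ([+back]) → [o]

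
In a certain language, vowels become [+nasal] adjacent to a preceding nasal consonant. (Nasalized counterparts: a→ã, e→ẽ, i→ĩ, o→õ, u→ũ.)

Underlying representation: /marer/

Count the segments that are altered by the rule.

1

/a/ after nasal /m/ → [ã]
1 segment changes.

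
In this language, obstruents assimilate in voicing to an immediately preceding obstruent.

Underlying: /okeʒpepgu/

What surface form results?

[okeʒbepku]

/p/ after /ʒ/ (voiced) → [b]
/g/ after /p/ (voiceless) → [k]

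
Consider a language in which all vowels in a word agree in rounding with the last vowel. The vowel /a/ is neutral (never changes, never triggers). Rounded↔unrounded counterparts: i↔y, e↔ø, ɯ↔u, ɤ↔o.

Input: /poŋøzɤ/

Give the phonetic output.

/o/ harmonizes with /ɤ/ ([-round]) → [ɤ]
/ø/ harmonizes with /ɤ/ ([-round]) → [e]

[pɤŋezɤ]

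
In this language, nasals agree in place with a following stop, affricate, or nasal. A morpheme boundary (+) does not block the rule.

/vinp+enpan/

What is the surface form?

/n/ before /p/ (labial) → [m]
/n/ before /p/ (labial) → [m]

[vimp+empan]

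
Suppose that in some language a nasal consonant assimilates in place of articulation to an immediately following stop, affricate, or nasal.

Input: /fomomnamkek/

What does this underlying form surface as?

[fomonnaŋkek]

/m/ before /n/ (alveolar) → [n]
/m/ before /k/ (velar) → [ŋ]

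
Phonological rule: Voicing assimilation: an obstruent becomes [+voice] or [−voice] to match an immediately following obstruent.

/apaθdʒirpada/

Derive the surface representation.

/θ/ before /dʒ/ (voiced) → [ð]

[apaðdʒirpada]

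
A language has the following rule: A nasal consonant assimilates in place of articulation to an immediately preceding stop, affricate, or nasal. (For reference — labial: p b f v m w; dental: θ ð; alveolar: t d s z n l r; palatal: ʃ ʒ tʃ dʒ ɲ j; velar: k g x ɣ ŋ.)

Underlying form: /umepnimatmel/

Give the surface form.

/n/ after /p/ (labial) → [m]
/m/ after /t/ (alveolar) → [n]

[umepmimatnel]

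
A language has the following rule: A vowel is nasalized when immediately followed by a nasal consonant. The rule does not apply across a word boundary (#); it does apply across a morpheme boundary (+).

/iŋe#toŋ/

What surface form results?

/i/ before nasal /ŋ/ → [ĩ]
/o/ before nasal /ŋ/ → [õ]

[ĩŋe#tõŋ]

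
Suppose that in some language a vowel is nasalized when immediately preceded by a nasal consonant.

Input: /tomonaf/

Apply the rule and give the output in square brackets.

[tomõnãf]

/o/ after nasal /m/ → [õ]
/a/ after nasal /n/ → [ã]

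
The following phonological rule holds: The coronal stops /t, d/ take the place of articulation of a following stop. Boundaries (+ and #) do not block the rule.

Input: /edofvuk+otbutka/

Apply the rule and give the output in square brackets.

[edofvuk+opbukka]

/t/ before /b/ (labial) → [p]
/t/ before /k/ (velar) → [k]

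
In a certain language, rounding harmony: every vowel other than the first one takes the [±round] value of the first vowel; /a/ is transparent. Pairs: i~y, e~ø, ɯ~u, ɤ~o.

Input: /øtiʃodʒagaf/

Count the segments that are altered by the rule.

1

/i/ harmonizes with /ø/ ([+round]) → [y]
1 segment changes.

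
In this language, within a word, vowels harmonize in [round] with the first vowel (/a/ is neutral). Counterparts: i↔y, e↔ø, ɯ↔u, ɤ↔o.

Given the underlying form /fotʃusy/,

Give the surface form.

[fotʃusy]

no segment meets the rule's conditions; no change.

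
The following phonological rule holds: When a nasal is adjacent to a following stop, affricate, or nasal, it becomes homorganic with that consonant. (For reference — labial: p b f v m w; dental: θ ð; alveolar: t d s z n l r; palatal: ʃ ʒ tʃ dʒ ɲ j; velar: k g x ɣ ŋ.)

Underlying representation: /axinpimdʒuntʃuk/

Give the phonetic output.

[aximpiɲdʒuɲtʃuk]

/n/ before /p/ (labial) → [m]
/m/ before /dʒ/ (palatal) → [ɲ]
/n/ before /tʃ/ (palatal) → [ɲ]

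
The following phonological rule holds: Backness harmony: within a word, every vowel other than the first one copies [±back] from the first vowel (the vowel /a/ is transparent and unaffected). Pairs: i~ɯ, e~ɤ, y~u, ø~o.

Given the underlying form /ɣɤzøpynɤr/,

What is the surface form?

[ɣɤzopunɤr]

/ø/ harmonizes with /ɤ/ ([+back]) → [o]
/y/ harmonizes with /ɤ/ ([+back]) → [u]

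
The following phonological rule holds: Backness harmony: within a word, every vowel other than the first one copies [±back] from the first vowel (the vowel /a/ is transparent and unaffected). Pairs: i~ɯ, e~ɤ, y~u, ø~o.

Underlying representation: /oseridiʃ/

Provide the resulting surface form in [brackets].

/e/ harmonizes with /o/ ([+back]) → [ɤ]
/i/ harmonizes with /o/ ([+back]) → [ɯ]
/i/ harmonizes with /o/ ([+back]) → [ɯ]

[osɤrɯdɯʃ]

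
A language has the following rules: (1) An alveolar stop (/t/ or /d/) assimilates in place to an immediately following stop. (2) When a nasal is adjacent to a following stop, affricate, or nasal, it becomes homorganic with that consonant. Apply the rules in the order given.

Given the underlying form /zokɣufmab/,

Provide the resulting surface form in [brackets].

Rule 1: no segment meets the rule's conditions; no change.
After rule 1: zokɣufmab
Rule 2: no segment meets the rule's conditions; no change.

[zokɣufmab]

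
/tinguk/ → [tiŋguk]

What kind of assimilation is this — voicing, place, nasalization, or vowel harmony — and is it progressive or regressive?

/n/→[ŋ].
Each target copies a feature from the following segment, so the direction is regressive.

place assimilation, regressive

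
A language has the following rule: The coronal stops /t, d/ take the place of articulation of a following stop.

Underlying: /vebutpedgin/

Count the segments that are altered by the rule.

/t/ before /p/ (labial) → [p]
/d/ before /g/ (velar) → [g]
2 segments change.

2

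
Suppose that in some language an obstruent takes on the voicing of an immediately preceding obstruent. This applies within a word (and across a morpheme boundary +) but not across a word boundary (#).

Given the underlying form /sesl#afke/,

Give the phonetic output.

no segment meets the rule's conditions; no change.

[sesl#afke]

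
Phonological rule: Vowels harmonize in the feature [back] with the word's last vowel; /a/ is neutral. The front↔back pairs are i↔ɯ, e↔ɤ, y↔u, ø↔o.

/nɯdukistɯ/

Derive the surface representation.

[nɯdukɯstɯ]

/i/ harmonizes with /ɯ/ ([+back]) → [ɯ]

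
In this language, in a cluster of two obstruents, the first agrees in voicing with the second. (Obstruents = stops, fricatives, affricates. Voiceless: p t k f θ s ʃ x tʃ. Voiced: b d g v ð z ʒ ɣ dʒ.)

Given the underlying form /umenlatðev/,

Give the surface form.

/t/ before /ð/ (voiced) → [d]

[umenladðev]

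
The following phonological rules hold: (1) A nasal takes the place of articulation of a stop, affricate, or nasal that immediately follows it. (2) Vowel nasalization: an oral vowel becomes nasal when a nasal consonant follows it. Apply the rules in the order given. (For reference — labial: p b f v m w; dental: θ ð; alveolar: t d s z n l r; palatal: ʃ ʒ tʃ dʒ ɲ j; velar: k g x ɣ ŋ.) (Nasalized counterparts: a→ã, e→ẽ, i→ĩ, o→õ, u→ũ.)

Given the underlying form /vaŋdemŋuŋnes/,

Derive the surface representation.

[vãndẽŋŋũnnes]

Rule 1: /ŋ/ before /d/ (alveolar) → [n]
Rule 1: /m/ before /ŋ/ (velar) → [ŋ]
Rule 1: /ŋ/ before /n/ (alveolar) → [n]
After rule 1: vandeŋŋunnes
Rule 2: /a/ before nasal /n/ → [ã]
Rule 2: /e/ before nasal /ŋ/ → [ẽ]
Rule 2: /u/ before nasal /n/ → [ũ]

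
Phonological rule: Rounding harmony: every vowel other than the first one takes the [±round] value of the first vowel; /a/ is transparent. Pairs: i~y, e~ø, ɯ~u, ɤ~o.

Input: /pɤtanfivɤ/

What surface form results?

[pɤtanfivɤ]

no segment meets the rule's conditions; no change.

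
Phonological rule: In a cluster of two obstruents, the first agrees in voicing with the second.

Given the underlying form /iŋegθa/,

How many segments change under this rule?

1

/g/ before /θ/ (voiceless) → [k]
1 segment changes.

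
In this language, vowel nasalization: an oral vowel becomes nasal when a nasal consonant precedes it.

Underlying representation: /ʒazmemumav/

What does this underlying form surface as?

/e/ after nasal /m/ → [ẽ]
/u/ after nasal /m/ → [ũ]
/a/ after nasal /m/ → [ã]

[ʒazmẽmũmãv]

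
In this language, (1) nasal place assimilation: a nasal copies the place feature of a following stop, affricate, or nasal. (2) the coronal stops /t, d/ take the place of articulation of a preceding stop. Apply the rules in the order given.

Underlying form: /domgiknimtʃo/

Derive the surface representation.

Rule 1: /m/ before /g/ (velar) → [ŋ]
Rule 1: /m/ before /tʃ/ (palatal) → [ɲ]
After rule 1: doŋgikniɲtʃo
Rule 2: no segment meets the rule's conditions; no change.

[doŋgikniɲtʃo]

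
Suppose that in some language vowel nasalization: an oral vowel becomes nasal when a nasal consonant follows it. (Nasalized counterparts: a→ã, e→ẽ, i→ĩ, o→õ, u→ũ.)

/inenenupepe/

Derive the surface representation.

/i/ before nasal /n/ → [ĩ]
/e/ before nasal /n/ → [ẽ]
/e/ before nasal /n/ → [ẽ]

[ĩnẽnẽnupepe]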